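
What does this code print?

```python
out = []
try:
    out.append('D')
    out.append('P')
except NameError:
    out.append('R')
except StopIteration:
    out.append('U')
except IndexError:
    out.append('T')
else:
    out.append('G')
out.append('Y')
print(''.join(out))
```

Execution trace: 'D' (try body) → 'P' (try body, no exception) → 'G' (else) → 'Y' (after the try/except). Output: DPGY

Answer: DPGY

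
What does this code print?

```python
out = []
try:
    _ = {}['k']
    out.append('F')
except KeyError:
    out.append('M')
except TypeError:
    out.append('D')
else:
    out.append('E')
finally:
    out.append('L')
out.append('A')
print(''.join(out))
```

Execution trace: 'M' (except KeyError) → 'L' (finally) → 'A' (after the try/except). Output: MLA

Answer: MLA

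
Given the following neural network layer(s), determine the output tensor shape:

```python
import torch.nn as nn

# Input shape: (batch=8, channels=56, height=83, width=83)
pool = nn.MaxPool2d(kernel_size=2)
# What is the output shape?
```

Input: (8, 56, 83, 83) -> Output: (8, 56, 41, 41)

Answer: (8, 56, 41, 41)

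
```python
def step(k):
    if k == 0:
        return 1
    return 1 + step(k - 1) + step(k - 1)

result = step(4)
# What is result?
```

step(k) = 1 + 2·step(k-1), step(0)=1. Closed form: (1+1)·2^4 - 1 = 31.

Answer: 31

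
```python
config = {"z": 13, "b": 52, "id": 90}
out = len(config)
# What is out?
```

Trace:
`config = {"z": 13, "b": 52, "id": 90}` → config = {'z': 13, 'b': 52, 'id': 90}
`out = len(config)` → out = 3
So out = 3

Answer: 3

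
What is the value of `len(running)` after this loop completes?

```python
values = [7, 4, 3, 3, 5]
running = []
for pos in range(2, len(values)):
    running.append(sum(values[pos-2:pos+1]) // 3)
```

Number of 3-element averages
`running` takes the values: [] → [4] → [4, 3] → [4, 3, 3]
So `len(running)` = 3

Answer: 3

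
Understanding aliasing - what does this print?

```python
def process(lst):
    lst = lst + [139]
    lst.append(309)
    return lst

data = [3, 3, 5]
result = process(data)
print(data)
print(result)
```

Key concept: rebinding parameter vs mutation.
Step by step:
`data = [3, 3, 5]` → data = [3, 3, 5]
`result = process(data)` → result = [3, 3, 5, 139, 309]
`print(data)` → prints [3, 3, 5]
`print(result)` → prints [3, 3, 5, 139, 309]

Answer:
[3, 3, 5]
[3, 3, 5, 139, 309]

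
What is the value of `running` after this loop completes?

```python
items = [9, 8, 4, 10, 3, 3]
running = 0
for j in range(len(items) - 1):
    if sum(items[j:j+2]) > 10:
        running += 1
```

Count windows with sum > 10
`running` takes the values: 0 → 1 → 2 → 3 → 4

Answer: 4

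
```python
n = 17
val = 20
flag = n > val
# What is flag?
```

Trace:
`n = 17` → n = 17
`val = 20` → val = 20
`flag = n > val` → flag = False
So flag = False

Answer: False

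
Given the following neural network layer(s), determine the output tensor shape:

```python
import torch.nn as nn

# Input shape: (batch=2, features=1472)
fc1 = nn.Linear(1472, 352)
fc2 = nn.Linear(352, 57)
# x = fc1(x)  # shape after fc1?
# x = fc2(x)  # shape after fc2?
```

Input: (2, 1472) -> after fc1: (2, 352) -> Output: (2, 57)

Answer: (2, 57)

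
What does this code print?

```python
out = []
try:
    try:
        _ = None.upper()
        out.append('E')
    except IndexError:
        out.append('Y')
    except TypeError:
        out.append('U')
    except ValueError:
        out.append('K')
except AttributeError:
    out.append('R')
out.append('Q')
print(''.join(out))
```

Execution trace: 'R' (outer except AttributeError) → 'Q' (after the try/except). Output: RQ

Answer: RQ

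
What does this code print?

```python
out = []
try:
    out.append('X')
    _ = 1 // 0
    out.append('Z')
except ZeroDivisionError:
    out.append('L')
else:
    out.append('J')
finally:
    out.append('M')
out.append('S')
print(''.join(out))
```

Execution trace: 'X' (try body) → 'L' (except ZeroDivisionError) → 'M' (finally) → 'S' (after the try/except). Output: XLMS

Answer: XLMS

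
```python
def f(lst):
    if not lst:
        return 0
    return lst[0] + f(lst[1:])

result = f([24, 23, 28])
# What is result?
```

24 + 23 + 28 + 0 = 75

Answer: 75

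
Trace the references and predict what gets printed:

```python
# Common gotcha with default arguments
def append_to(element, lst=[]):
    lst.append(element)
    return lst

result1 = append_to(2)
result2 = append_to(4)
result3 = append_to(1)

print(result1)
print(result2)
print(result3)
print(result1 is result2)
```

Key concept: mutable default argument gotcha.
Step by step:
`result1 = append_to(2)` → result1 = [2]
`result2 = append_to(4)` → result1 = [2, 4] (same object as result2); result2 = [2, 4] (same object as result1)
`result3 = append_to(1)` → result1 = [2, 4, 1] (same object as result2, result3); result2 = [2, 4, 1] (same object as result1, result3); result3 = [2, 4, 1] (same object as result1, result2)
`print(result1)` → prints [2, 4, 1]
`print(result2)` → prints [2, 4, 1]
`print(result3)` → prints [2, 4, 1]
`print(result1 is result2)` → prints True

Answer:
[2, 4, 1]
[2, 4, 1]
[2, 4, 1]
True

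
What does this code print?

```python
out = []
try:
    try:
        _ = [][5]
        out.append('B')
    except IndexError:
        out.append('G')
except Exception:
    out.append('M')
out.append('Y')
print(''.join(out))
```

Execution trace: 'G' (inner except IndexError) → 'Y' (after the try/except). Output: GY

Answer: GY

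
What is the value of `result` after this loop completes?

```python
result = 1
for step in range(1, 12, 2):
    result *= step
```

Product of 1, 3, 5, ... up to 11
`result` takes the values: 1 → 3 → 15 → 105 → 945 → 10395

Answer: 10395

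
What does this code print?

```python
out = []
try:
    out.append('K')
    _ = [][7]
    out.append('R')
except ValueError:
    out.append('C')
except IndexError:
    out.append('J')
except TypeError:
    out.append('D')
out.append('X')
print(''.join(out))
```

Execution trace: 'K' (try body) → 'J' (except IndexError) → 'X' (after the try/except). Output: KJX

Answer: KJX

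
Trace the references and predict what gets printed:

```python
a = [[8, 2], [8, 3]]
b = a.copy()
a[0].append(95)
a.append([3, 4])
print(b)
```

Key concept: shallow copy with nested lists.
Step by step:
`a = [[8, 2], [8, 3]]` → a = [[8, 2], [8, 3]]
`b = a.copy()` → b = [[8, 2], [8, 3]]
`a[0].append(95)` → a = [[8, 2, 95], [8, 3]]; b = [[8, 2, 95], [8, 3]]
`a.append([3, 4])` → a = [[8, 2, 95], [8, 3], [3, 4]]
`print(b)` → prints [[8, 2, 95], [8, 3]]

Answer: [[8, 2, 95], [8, 3]]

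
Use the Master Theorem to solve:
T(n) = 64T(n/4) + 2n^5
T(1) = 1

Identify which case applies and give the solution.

a=64, b=4, f(n)=2n^5. log_4(64) = 3. Since c=5 > 3 and the regularity condition holds (64(n/4)^5 = (64/4^5)n^5 with 64/4^5 < 1), Case 3 applies: T(n) = Θ(f(n)) = O(n^5).

Answer: O(n^5) - Case 3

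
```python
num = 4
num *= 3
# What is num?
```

Trace:
`num = 4` → num = 4
`num *= 3` → num = 12
So num = 12

Answer: 12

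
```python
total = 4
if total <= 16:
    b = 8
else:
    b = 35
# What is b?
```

Trace:
`total = 4` → total = 4
`if total <= 16: ...` → total <= 16 is True → b = 8
So b = 8

Answer: 8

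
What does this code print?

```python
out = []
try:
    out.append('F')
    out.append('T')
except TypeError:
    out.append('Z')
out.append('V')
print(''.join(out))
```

Execution trace: 'F' (try body) → 'T' (try body, no exception) → 'V' (after the try/except). Output: FTV

Answer: FTV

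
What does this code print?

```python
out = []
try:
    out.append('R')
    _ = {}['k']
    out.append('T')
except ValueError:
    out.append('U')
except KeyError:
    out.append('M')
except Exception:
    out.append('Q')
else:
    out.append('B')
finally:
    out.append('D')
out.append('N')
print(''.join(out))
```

Execution trace: 'R' (try body) → 'M' (except KeyError) → 'D' (finally) → 'N' (after the try/except). Output: RMDN

Answer: RMDN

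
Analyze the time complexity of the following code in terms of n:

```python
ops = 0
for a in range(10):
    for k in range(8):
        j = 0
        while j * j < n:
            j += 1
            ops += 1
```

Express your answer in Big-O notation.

Each loop level contributes: 1 × 1 × √n. Multiplying the contributions gives O(√n).

Answer: O(√n)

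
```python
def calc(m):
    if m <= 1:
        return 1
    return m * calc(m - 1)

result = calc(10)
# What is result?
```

calc(10) = 10 * 9 * 8 * 7 * 6 * 5 * 4 * 3 * 2 * 1 = 3628800

Answer: 3628800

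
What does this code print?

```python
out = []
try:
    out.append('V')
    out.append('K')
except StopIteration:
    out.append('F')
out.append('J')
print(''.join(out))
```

Execution trace: 'V' (try body) → 'K' (try body, no exception) → 'J' (after the try/except). Output: VKJ

Answer: VKJ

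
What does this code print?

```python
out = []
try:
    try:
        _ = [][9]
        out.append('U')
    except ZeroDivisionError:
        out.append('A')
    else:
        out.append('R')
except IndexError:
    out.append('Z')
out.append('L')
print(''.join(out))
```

Execution trace: 'Z' (outer except IndexError) → 'L' (after the try/except). Output: ZL

Answer: ZL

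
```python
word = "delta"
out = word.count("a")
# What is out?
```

Trace:
`word = "delta"` → word = 'delta'
`out = word.count("a")` → out = 1
So out = 1

Answer: 1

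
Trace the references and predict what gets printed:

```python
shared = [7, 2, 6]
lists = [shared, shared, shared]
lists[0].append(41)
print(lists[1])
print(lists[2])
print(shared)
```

Key concept: list of same reference.
Step by step:
`shared = [7, 2, 6]` → shared = [7, 2, 6]
`lists = [shared, shared, shared]` → lists = [[7, 2, 6], [7, 2, 6], [7, 2, 6]]
`lists[0].append(41)` → shared = [7, 2, 6, 41]; lists = [[7, 2, 6, 41], [7, 2, 6, 41], [7, 2, 6, 41]]
`print(lists[1])` → prints [7, 2, 6, 41]
`print(lists[2])` → prints [7, 2, 6, 41]
`print(shared)` → prints [7, 2, 6, 41]

Answer:
[7, 2, 6, 41]
[7, 2, 6, 41]
[7, 2, 6, 41]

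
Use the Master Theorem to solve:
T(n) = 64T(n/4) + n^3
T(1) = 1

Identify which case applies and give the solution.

a=64, b=4, f(n)=n^3. log_4(64) = 3. Since c=3 = 3, Case 2 applies: T(n) = Θ(n^log_b(a) · log n) = O(n^3 log n).

Answer: O(n^3 log n) - Case 2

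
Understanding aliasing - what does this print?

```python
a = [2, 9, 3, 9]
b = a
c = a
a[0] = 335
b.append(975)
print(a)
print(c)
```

Key concept: multiple aliases.
Step by step:
`a = [2, 9, 3, 9]` → a = [2, 9, 3, 9]
`b = a` → b = [2, 9, 3, 9] (same object as a)
`c = a` → c = [2, 9, 3, 9] (same object as a, b)
`a[0] = 335` → a = [335, 9, 3, 9] (same object as b, c); b = [335, 9, 3, 9] (same object as a, c); c = [335, 9, 3, 9] (same object as a, b)
`b.append(975)` → a = [335, 9, 3, 9, 975] (same object as b, c); b = [335, 9, 3, 9, 975] (same object as a, c); c = [335, 9, 3, 9, 975] (same object as a, b)
`print(a)` → prints [335, 9, 3, 9, 975]
`print(c)` → prints [335, 9, 3, 9, 975]

Answer:
[335, 9, 3, 9, 975]
[335, 9, 3, 9, 975]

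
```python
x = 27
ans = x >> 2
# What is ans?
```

Trace:
`x = 27` → x = 27
`ans = x >> 2` → ans = 6
So ans = 6

Answer: 6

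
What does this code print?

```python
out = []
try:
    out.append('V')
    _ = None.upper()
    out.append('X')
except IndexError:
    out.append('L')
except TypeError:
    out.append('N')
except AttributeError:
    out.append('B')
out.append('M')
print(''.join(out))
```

Execution trace: 'V' (try body) → 'B' (except AttributeError) → 'M' (after the try/except). Output: VBM

Answer: VBM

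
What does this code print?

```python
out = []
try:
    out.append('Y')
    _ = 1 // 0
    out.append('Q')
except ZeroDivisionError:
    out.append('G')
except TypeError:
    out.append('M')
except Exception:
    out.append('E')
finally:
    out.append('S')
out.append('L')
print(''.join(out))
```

Execution trace: 'Y' (try body) → 'G' (except ZeroDivisionError) → 'S' (finally) → 'L' (after the try/except). Output: YGSL

Answer: YGSL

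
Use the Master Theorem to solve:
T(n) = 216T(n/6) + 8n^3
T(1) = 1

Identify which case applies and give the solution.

a=216, b=6, f(n)=8n^3. log_6(216) = 3. Since c=3 = 3, Case 2 applies: T(n) = Θ(n^log_b(a) · log n) = O(n^3 log n).

Answer: O(n^3 log n) - Case 2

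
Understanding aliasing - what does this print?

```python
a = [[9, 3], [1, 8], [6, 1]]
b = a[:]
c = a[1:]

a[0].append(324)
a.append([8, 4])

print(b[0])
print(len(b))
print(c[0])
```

Key concept: slice with nested mutation.
Step by step:
`a = [[9, 3], [1, 8], [6, 1]]` → a = [[9, 3], [1, 8], [6, 1]]
`b = a[:]` → b = [[9, 3], [1, 8], [6, 1]]
`c = a[1:]` → c = [[1, 8], [6, 1]]
`a[0].append(324)` → a = [[9, 3, 324], [1, 8], [6, 1]]; b = [[9, 3, 324], [1, 8], [6, 1]]
`a.append([8, 4])` → a = [[9, 3, 324], [1, 8], [6, 1], [8, 4]]
`print(b[0])` → prints [9, 3, 324]
`print(len(b))` → prints 3
`print(c[0])` → prints [1, 8]

Answer:
[9, 3, 324]
3
[1, 8]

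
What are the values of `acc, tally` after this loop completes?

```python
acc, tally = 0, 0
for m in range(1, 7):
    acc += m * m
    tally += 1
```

Sum of squares and count
`acc, tally` takes the values: (0, 0) → (1, 0) → (1, 1) → (5, 1) → (5, 2) → (14, 2) → (14, 3) → (30, 3) → (30, 4) → (55, 4) → (55, 5) → (91, 5) → (91, 6)

Answer: 91, 6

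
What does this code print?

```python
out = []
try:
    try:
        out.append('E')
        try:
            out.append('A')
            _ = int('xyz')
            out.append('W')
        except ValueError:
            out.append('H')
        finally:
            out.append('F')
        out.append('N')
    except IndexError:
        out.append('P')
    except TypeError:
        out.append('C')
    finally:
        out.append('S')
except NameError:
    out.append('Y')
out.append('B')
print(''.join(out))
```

Execution trace: 'E' (try body) → 'A' (inner try body) → 'H' (inner except ValueError) → 'F' (inner finally) → 'N' (try body, no exception) → 'S' (finally) → 'B' (after the try/except). Output: EAHFNSB

Answer: EAHFNSB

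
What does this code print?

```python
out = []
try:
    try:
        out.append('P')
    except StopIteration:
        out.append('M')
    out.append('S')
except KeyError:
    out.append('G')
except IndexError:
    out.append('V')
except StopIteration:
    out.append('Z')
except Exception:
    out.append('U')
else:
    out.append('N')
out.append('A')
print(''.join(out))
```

Execution trace: 'P' (inner try body, no exception) → 'S' (try body, no exception) → 'N' (else) → 'A' (after the try/except). Output: PSNA

Answer: PSNA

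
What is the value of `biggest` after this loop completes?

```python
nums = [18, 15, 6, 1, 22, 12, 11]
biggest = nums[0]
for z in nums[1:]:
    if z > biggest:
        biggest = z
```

Maximum of [18, 15, 6, 1, 22, 12, 11]
`biggest` takes the values: 18 → 22

Answer: 22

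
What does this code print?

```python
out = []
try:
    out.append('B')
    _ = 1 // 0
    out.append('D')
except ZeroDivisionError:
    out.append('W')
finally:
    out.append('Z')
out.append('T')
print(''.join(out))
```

Execution trace: 'B' (try body) → 'W' (except ZeroDivisionError) → 'Z' (finally) → 'T' (after the try/except). Output: BWZT

Answer: BWZT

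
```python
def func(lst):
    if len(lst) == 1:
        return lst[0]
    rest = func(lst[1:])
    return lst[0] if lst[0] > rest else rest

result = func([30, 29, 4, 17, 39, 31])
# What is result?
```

Recursive max over [30, 29, 4, 17, 39, 31] = 39

Answer: 39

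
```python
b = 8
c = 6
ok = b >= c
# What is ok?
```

Trace:
`b = 8` → b = 8
`c = 6` → c = 6
`ok = b >= c` → ok = True
So ok = True

Answer: True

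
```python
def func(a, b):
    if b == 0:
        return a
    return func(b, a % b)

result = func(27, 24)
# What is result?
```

func(27, 24) -> func(24, 3) -> func(3, 0) -> 3

Answer: 3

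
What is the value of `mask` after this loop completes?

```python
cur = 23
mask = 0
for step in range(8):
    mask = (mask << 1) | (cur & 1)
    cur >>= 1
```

Reverse lowest 8 bits of 23
`mask` takes the values: 0 → 1 → 3 → 7 → 14 → 29 → 58 → 116 → 232

Answer: 232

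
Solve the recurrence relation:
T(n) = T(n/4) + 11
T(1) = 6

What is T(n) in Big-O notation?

Each step divides n by 4 and adds 11. After log_4(n) steps we reach T(1)=6. So T(n) = 11·log_4(n) + 6 = O(log n).

Answer: O(log n)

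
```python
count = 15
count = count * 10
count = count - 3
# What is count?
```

Trace:
`count = 15` → count = 15
`count = count * 10` → count = 150
`count = count - 3` → count = 147
So count = 147

Answer: 147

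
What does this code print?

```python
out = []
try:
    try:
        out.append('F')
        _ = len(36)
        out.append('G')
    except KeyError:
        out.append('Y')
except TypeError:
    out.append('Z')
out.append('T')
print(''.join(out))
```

Execution trace: 'F' (try body) → 'Z' (outer except TypeError) → 'T' (after the try/except). Output: FZT

Answer: FZT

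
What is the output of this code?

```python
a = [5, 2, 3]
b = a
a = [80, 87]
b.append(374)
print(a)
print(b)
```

Key concept: rebinding vs mutation: a is rebound to a new list, b still points at the original.
Step by step:
`a = [5, 2, 3]` → a = [5, 2, 3]
`b = a` → b = [5, 2, 3] (same object as a)
`a = [80, 87]` → a = [80, 87]
`b.append(374)` → b = [5, 2, 3, 374]
`print(a)` → prints [80, 87]
`print(b)` → prints [5, 2, 3, 374]

Answer:
[80, 87]
[5, 2, 3, 374]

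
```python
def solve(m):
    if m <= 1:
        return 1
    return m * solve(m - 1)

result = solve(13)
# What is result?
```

solve(13) = 13 * 12 * 11 * 10 * 9 * 8 * 7 * 6 * 5 * 4 * 3 * 2 * 1 = 6227020800

Answer: 6227020800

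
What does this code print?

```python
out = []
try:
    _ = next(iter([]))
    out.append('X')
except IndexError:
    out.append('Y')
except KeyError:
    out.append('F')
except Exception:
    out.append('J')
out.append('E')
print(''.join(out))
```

Execution trace: 'J' (except Exception) → 'E' (after the try/except). Output: JE

Answer: JE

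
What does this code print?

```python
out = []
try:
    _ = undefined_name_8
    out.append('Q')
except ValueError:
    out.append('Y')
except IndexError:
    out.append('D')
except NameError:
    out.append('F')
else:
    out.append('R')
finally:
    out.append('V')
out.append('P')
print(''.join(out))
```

Execution trace: 'F' (except NameError) → 'V' (finally) → 'P' (after the try/except). Output: FVP

Answer: FVP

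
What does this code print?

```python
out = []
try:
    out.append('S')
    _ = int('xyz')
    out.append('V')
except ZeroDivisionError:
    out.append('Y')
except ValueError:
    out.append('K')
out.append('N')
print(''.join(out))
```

Execution trace: 'S' (try body) → 'K' (except ValueError) → 'N' (after the try/except). Output: SKN

Answer: SKN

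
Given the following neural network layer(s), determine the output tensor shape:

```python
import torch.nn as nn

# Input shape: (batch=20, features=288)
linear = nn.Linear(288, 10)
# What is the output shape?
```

Input: (20, 288) -> Output: (20, 10)

Answer: (20, 10)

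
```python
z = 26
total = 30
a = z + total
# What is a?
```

Trace:
`z = 26` → z = 26
`total = 30` → total = 30
`a = z + total` → a = 56
So a = 56

Answer: 56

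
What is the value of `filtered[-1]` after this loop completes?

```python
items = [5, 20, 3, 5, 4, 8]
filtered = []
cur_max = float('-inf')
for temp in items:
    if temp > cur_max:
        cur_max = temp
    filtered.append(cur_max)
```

Running max ends at 20
`filtered` takes the values: [] → [5] → [5, 20] → [5, 20, 20] → [5, 20, 20, 20] → [5, 20, 20, 20, 20] → [5, 20, 20, 20, 20, 20]
So `filtered[-1]` = 20

Answer: 20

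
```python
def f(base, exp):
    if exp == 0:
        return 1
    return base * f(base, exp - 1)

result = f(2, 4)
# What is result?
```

f(2, 4) = 2 * 2 * 2 * 2 = 16

Answer: 16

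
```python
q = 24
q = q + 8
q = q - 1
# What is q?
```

Trace:
`q = 24` → q = 24
`q = q + 8` → q = 32
`q = q - 1` → q = 31
So q = 31

Answer: 31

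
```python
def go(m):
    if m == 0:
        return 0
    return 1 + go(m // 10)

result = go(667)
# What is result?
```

Count of digits of 667: 3

Answer: 3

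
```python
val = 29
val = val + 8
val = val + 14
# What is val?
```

Trace:
`val = 29` → val = 29
`val = val + 8` → val = 37
`val = val + 14` → val = 51
So val = 51

Answer: 51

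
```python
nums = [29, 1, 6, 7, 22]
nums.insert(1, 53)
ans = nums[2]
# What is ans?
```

Trace:
`nums = [29, 1, 6, 7, 22]` → nums = [29, 1, 6, 7, 22]
`nums.insert(1, 53)` → nums = [29, 53, 1, 6, 7, 22]
`ans = nums[2]` → ans = 1
So ans = 1

Answer: 1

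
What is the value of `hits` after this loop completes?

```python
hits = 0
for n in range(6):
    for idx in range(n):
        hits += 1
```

Triangle number: 0+1+2+...+5
`hits` takes the values: 0 → 1 → 2 → 3 → 4 → 5 → 6 → 7 → 8 → 9 → 10 → 11 → 12 → 13 → 14 → 15

Answer: 15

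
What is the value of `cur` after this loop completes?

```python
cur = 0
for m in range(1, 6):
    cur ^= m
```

XOR of 1 to 5
`cur` takes the values: 0 → 1 → 3 → 0 → 4 → 1

Answer: 1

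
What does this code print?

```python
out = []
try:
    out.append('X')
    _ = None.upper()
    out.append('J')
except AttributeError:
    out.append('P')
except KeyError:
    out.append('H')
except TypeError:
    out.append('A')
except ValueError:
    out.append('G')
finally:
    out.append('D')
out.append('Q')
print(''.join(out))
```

Execution trace: 'X' (try body) → 'P' (except AttributeError) → 'D' (finally) → 'Q' (after the try/except). Output: XPDQ

Answer: XPDQ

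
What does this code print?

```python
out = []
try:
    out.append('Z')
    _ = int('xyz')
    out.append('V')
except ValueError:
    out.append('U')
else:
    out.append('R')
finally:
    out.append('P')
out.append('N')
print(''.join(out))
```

Execution trace: 'Z' (try body) → 'U' (except ValueError) → 'P' (finally) → 'N' (after the try/except). Output: ZUPN

Answer: ZUPN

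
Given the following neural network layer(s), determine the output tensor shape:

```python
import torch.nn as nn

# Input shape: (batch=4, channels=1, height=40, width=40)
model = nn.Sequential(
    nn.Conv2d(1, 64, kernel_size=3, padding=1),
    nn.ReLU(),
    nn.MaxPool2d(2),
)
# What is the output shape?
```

Input: (4, 1, 40, 40) -> after Conv2d: (4, 64, 40, 40) -> after ReLU: (4, 64, 40, 40) -> Output: (4, 64, 20, 20)

Answer: (4, 64, 20, 20)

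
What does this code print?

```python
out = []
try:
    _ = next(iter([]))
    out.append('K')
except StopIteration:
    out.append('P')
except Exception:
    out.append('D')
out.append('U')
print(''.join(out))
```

Execution trace: 'P' (except StopIteration) → 'U' (after the try/except). Output: PU

Answer: PU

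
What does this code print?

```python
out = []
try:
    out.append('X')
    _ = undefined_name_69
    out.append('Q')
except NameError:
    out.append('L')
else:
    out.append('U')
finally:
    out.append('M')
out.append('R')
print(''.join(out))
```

Execution trace: 'X' (try body) → 'L' (except NameError) → 'M' (finally) → 'R' (after the try/except). Output: XLMR

Answer: XLMR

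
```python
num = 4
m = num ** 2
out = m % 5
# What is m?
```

Trace:
`num = 4` → num = 4
`m = num ** 2` → m = 16
`out = m % 5` → out = 1
So m = 16

Answer: 16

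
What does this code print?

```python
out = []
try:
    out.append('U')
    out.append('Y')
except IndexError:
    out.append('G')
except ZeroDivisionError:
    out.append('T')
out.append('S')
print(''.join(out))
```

Execution trace: 'U' (try body) → 'Y' (try body, no exception) → 'S' (after the try/except). Output: UYS

Answer: UYS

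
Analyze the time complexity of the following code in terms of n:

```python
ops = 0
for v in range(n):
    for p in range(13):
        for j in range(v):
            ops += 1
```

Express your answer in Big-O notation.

Each loop level contributes: n × 1 × n. Multiplying the contributions gives O(n^2).

Answer: O(n^2)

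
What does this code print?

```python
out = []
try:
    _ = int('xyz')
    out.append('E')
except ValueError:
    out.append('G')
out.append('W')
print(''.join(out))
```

Execution trace: 'G' (except ValueError) → 'W' (after the try/except). Output: GW

Answer: GW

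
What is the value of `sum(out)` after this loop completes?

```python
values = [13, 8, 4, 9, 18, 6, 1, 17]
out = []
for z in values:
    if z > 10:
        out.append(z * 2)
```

Sum of doubled values > 10
`out` takes the values: [] → [26] → [26, 36] → [26, 36, 34]
So `sum(out)` = 96

Answer: 96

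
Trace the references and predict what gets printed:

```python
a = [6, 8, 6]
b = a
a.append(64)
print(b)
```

Key concept: basic list aliasing.
Step by step:
`a = [6, 8, 6]` → a = [6, 8, 6]
`b = a` → b = [6, 8, 6] (same object as a)
`a.append(64)` → a = [6, 8, 6, 64] (same object as b); b = [6, 8, 6, 64] (same object as a)
`print(b)` → prints [6, 8, 6, 64]

Answer: [6, 8, 6, 64]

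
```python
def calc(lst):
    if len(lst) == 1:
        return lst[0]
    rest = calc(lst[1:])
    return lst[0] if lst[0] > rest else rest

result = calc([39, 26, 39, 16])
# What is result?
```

Recursive max over [39, 26, 39, 16] = 39

Answer: 39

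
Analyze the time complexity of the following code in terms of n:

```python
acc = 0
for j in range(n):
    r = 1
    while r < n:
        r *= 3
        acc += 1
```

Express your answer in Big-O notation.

Each loop level contributes: n × log n. Multiplying the contributions gives O(n log n).

Answer: O(n log n)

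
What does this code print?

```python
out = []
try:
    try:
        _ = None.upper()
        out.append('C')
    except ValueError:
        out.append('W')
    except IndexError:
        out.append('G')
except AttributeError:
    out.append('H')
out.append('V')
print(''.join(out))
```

Execution trace: 'H' (outer except AttributeError) → 'V' (after the try/except). Output: HV

Answer: HV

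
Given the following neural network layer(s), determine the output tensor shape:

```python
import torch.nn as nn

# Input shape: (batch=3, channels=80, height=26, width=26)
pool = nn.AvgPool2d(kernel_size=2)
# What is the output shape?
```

Input: (3, 80, 26, 26) -> Output: (3, 80, 13, 13)

Answer: (3, 80, 13, 13)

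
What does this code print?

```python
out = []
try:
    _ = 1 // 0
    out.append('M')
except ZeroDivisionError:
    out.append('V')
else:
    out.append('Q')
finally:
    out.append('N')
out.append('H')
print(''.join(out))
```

Execution trace: 'V' (except ZeroDivisionError) → 'N' (finally) → 'H' (after the try/except). Output: VNH

Answer: VNH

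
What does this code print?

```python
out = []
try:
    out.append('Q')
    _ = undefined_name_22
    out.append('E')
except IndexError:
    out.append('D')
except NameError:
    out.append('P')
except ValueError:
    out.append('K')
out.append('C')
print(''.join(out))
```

Execution trace: 'Q' (try body) → 'P' (except NameError) → 'C' (after the try/except). Output: QPC

Answer: QPC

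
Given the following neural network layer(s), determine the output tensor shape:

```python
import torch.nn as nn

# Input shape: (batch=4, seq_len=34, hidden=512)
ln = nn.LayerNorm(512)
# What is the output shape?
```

Input: (4, 34, 512) -> Output: (4, 34, 512)

Answer: (4, 34, 512)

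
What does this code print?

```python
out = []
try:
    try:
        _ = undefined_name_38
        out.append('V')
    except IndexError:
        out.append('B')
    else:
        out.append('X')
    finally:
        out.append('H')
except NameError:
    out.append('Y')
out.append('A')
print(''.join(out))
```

Execution trace: 'H' (inner finally) → 'Y' (outer except NameError) → 'A' (after the try/except). Output: HYA

Answer: HYA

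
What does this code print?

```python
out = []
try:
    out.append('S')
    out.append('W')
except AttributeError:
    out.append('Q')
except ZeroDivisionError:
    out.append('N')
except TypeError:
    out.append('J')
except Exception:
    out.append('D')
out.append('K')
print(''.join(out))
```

Execution trace: 'S' (try body) → 'W' (try body, no exception) → 'K' (after the try/except). Output: SWK

Answer: SWK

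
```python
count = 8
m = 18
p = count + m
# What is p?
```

Trace:
`count = 8` → count = 8
`m = 18` → m = 18
`p = count + m` → p = 26
So p = 26

Answer: 26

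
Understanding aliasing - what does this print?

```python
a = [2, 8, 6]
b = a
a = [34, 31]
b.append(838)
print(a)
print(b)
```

Key concept: rebinding vs mutation: a is rebound to a new list, b still points at the original.
Step by step:
`a = [2, 8, 6]` → a = [2, 8, 6]
`b = a` → b = [2, 8, 6] (same object as a)
`a = [34, 31]` → a = [34, 31]
`b.append(838)` → b = [2, 8, 6, 838]
`print(a)` → prints [34, 31]
`print(b)` → prints [2, 8, 6, 838]

Answer:
[34, 31]
[2, 8, 6, 838]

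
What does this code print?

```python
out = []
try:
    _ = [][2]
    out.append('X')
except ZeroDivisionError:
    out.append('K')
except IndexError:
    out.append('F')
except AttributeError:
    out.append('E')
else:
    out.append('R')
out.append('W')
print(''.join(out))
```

Execution trace: 'F' (except IndexError) → 'W' (after the try/except). Output: FW

Answer: FW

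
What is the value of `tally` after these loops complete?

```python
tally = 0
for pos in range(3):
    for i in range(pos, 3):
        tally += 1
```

Upper triangle: 3 + 2 + ... + 1
`tally` takes the values: 0 → 1 → 2 → 3 → 4 → 5 → 6

Answer: 6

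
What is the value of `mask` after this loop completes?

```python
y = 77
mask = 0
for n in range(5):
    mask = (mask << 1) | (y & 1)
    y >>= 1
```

Reverse lowest 5 bits of 77
`mask` takes the values: 0 → 1 → 2 → 5 → 11 → 22

Answer: 22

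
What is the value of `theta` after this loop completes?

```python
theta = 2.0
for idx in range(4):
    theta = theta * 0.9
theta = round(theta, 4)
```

Exponential decay: 2.0 * 0.9^4
`theta` takes the values: 2.0 → 1.8 → 1.62 → 1.458 → 1.3122

Answer: 1.3122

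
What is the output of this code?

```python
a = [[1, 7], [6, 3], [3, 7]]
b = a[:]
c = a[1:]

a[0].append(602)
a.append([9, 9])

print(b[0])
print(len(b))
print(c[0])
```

Key concept: slice with nested mutation.
Step by step:
`a = [[1, 7], [6, 3], [3, 7]]` → a = [[1, 7], [6, 3], [3, 7]]
`b = a[:]` → b = [[1, 7], [6, 3], [3, 7]]
`c = a[1:]` → c = [[6, 3], [3, 7]]
`a[0].append(602)` → a = [[1, 7, 602], [6, 3], [3, 7]]; b = [[1, 7, 602], [6, 3], [3, 7]]
`a.append([9, 9])` → a = [[1, 7, 602], [6, 3], [3, 7], [9, 9]]
`print(b[0])` → prints [1, 7, 602]
`print(len(b))` → prints 3
`print(c[0])` → prints [6, 3]

Answer:
[1, 7, 602]
3
[6, 3]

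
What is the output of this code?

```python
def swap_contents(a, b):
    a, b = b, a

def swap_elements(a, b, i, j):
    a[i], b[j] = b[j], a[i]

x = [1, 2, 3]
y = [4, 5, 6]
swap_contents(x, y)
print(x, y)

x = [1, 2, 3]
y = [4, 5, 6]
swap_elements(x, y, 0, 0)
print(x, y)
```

Key concept: parameter rebinding vs mutation.
Step by step:
`x = [1, 2, 3]` → x = [1, 2, 3]
`y = [4, 5, 6]` → y = [4, 5, 6]
`swap_contents(x, y)` → no visible change to tracked variables
`print(x, y)` → prints [1, 2, 3] [4, 5, 6]
`x = [1, 2, 3]` → x = [1, 2, 3]
`y = [4, 5, 6]` → y = [4, 5, 6]
`swap_elements(x, y, 0, 0)` → x = [4, 2, 3]; y = [1, 5, 6]
`print(x, y)` → prints [4, 2, 3] [1, 5, 6]

Answer:
[1, 2, 3] [4, 5, 6]
[4, 2, 3] [1, 5, 6]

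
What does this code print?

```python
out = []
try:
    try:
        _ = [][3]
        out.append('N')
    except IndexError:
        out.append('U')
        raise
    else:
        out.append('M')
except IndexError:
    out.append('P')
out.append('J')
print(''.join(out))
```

Execution trace: 'U' (inner except IndexError) → 'P' (outer except IndexError) → 'J' (after the try/except). Output: UPJ

Answer: UPJ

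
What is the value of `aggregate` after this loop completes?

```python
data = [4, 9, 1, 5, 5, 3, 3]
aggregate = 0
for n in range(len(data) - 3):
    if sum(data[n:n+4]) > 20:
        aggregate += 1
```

Count windows with sum > 20
`aggregate` takes the values: 0

Answer: 0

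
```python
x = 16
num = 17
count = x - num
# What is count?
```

Trace:
`x = 16` → x = 16
`num = 17` → num = 17
`count = x - num` → count = -1
So count = -1

Answer: -1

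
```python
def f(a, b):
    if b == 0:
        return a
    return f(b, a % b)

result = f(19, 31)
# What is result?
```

f(19, 31) -> f(31, 19) -> f(19, 12) -> f(12, 7) -> f(7, 5) -> f(5, 2) -> f(2, 1) -> f(1, 0) -> 1

Answer: 1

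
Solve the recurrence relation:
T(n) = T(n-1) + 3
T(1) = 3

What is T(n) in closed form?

Unrolling: T(n) = T(1) + 3·(n-1) = 3 + 3(n-1) = 3n.

Answer: T(n) = 3n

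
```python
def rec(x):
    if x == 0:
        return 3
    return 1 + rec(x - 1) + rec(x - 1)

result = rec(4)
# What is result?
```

rec(x) = 1 + 2·rec(x-1), rec(0)=3. Closed form: (3+1)·2^4 - 1 = 63.

Answer: 63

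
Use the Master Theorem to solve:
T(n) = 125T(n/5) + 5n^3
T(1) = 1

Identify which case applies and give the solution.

a=125, b=5, f(n)=5n^3. log_5(125) = 3. Since c=3 = 3, Case 2 applies: T(n) = Θ(n^log_b(a) · log n) = O(n^3 log n).

Answer: O(n^3 log n) - Case 2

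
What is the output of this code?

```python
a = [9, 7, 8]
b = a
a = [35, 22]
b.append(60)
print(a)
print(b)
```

Key concept: rebinding vs mutation: a is rebound to a new list, b still points at the original.
Step by step:
`a = [9, 7, 8]` → a = [9, 7, 8]
`b = a` → b = [9, 7, 8] (same object as a)
`a = [35, 22]` → a = [35, 22]
`b.append(60)` → b = [9, 7, 8, 60]
`print(a)` → prints [35, 22]
`print(b)` → prints [9, 7, 8, 60]

Answer:
[35, 22]
[9, 7, 8, 60]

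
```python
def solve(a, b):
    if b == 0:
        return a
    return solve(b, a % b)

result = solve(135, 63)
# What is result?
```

solve(135, 63) -> solve(63, 9) -> solve(9, 0) -> 9

Answer: 9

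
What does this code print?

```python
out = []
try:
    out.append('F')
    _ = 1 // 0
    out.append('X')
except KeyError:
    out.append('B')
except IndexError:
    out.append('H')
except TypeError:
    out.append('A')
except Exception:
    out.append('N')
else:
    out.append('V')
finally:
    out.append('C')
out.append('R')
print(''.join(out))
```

Execution trace: 'F' (try body) → 'N' (except Exception) → 'C' (finally) → 'R' (after the try/except). Output: FNCR

Answer: FNCR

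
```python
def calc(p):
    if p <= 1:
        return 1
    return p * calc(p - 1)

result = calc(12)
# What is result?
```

calc(12) = 12 * 11 * 10 * 9 * 8 * 7 * 6 * 5 * 4 * 3 * 2 * 1 = 479001600

Answer: 479001600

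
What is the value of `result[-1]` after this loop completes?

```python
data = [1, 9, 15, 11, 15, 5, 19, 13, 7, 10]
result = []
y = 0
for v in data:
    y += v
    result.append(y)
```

Cumulative sum ends at 105
`result` takes the values: [] → [1] → [1, 10] → [1, 10, 25] → [1, 10, 25, 36] → [1, 10, 25, 36, 51] → [1, 10, 25, 36, 51, 56] → [1, 10, 25, 36, 51, 56, 75] → [1, 10, 25, 36, 51, 56, 75, 88] → [1, 10, 25, 36, 51, 56, 75, 88, 95] → [1, 10, 25, 36, 51, 56, 75, 88, 95, 105]
So `result[-1]` = 105

Answer: 105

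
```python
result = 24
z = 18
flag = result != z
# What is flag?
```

Trace:
`result = 24` → result = 24
`z = 18` → z = 18
`flag = result != z` → flag = True
So flag = True

Answer: True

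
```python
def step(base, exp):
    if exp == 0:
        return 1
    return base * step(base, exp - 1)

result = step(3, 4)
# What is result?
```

step(3, 4) = 3 * 3 * 3 * 3 = 81

Answer: 81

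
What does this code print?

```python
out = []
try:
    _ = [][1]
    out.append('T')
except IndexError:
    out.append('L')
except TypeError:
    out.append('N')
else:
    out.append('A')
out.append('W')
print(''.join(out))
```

Execution trace: 'L' (except IndexError) → 'W' (after the try/except). Output: LW

Answer: LW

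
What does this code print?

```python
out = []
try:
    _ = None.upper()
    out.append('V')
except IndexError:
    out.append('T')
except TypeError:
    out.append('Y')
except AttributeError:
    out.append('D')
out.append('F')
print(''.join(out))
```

Execution trace: 'D' (except AttributeError) → 'F' (after the try/except). Output: DF

Answer: DF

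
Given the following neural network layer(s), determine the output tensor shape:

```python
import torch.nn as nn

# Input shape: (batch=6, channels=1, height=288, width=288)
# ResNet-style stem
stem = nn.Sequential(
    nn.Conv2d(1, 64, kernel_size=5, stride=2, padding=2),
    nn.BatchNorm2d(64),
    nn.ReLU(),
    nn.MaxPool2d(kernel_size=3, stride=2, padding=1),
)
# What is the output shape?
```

Input: (6, 1, 288, 288) -> after Conv2d 5x5 stride=2: (6, 64, 144, 144) -> Output: (6, 64, 72, 72)

Answer: (6, 64, 72, 72)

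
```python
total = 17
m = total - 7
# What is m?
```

Trace:
`total = 17` → total = 17
`m = total - 7` → m = 10
So m = 10

Answer: 10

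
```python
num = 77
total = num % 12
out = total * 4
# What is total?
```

Trace:
`num = 77` → num = 77
`total = num % 12` → total = 5
`out = total * 4` → out = 20
So total = 5

Answer: 5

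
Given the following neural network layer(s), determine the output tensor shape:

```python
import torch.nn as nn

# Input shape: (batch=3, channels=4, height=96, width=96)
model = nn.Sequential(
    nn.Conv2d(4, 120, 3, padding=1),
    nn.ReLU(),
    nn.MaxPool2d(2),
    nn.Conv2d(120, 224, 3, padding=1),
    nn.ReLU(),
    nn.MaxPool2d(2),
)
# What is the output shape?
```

Input: (3, 4, 96, 96) -> after first Conv2d: (3, 120, 96, 96) -> after first MaxPool2d: (3, 120, 48, 48) -> after second Conv2d: (3, 224, 48, 48) -> Output: (3, 224, 24, 24)

Answer: (3, 224, 24, 24)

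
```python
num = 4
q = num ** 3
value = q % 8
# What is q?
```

Trace:
`num = 4` → num = 4
`q = num ** 3` → q = 64
`value = q % 8` → value = 0
So q = 64

Answer: 64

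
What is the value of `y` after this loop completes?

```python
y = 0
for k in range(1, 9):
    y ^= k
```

XOR of 1 to 8
`y` takes the values: 0 → 1 → 3 → 0 → 4 → 1 → 7 → 0 → 8

Answer: 8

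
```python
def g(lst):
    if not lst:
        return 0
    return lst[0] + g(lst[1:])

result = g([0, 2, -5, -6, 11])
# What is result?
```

0 + 2 + (-5) + (-6) + 11 + 0 = 2

Answer: 2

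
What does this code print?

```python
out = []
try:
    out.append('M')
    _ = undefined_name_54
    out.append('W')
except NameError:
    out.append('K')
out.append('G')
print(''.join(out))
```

Execution trace: 'M' (try body) → 'K' (except NameError) → 'G' (after the try/except). Output: MKG

Answer: MKG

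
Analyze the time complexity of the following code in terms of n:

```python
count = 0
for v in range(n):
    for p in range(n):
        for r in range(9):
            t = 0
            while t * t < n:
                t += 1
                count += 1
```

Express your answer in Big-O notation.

Each loop level contributes: n × n × 1 × √n. Multiplying the contributions gives O(n^2√n).

Answer: O(n^2√n)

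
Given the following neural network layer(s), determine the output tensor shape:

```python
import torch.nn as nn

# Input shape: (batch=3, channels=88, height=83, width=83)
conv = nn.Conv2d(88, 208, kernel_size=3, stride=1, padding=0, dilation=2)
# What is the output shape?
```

Input: (3, 88, 83, 83) -> Output: (3, 208, 79, 79)

Answer: (3, 208, 79, 79)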